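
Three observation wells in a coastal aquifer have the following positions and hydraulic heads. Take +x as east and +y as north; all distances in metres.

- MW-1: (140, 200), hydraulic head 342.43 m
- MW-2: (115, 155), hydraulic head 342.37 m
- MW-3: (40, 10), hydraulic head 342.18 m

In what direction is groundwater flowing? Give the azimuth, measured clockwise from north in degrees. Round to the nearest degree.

With h = a·x + b·y + c and MW-1 as origin, the differences give:
  (-25)·a + (-45)·b = -0.06
  (-100)·a + (-190)·b = -0.25
Eliminate b (×(-190) and ×(-45), subtract): 250·a = 0.150 → a = ∂h/∂x = +0.0006000
Back-substitute: b = ∂h/∂y = +0.0010000.
Flow direction (−∇h) has components (-0.0006000 E, -0.0010000 N).
Azimuth = atan2(E, N) = atan2(-0.0006000, -0.0010000) = 211.0° ≈ 211°.

211°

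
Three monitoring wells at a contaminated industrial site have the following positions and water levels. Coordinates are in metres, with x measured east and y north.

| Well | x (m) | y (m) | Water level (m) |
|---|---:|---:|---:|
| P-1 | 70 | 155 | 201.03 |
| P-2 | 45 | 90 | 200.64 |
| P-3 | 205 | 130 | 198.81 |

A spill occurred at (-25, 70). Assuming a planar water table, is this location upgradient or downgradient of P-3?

Taking P-1 as reference: P-2−P-1 = (-25, -65, -0.39); P-3−P-1 = (135, -25, -2.22).
Determinant of the coordinate differences = (-25)·(-25) − 135·(-65) = 9400.
∂h/∂x = [(-0.39)·(-25) − (-2.22)·(-65)] / 9400 = -0.01431
∂h/∂y = [(-25)·(-2.22) − 135·(-0.39)] / 9400 = +0.01151
Head at (-25, 70) = 201.03 + (-0.01431)·(-95) + (+0.01151)·(-85) = 201.41 m.
That is higher than the 198.81 m at P-3, so the point is upgradient.

upgradient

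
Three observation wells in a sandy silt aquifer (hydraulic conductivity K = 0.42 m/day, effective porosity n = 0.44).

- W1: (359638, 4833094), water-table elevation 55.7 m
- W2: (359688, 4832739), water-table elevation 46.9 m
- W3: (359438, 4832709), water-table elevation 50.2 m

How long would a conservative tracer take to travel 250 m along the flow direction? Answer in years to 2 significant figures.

26 years

Differences from W1: to W2 (Δx, Δy, Δh) = (50, -355, -8.8); to W3 = (-200, -385, -5.5).
Determinant of the coordinate differences = 50·(-385) − (-200)·(-355) = -90250.
∂h/∂x = [(-8.8)·(-385) − (-5.5)·(-355)] / -90250 = -0.01591
∂h/∂y = [50·(-5.5) − (-200)·(-8.8)] / -90250 = +0.02255
|∇h| = √(-0.01591² + 0.02255²) = 0.0276
Seepage velocity v = K·i/n = 0.42 × 0.0276 / 0.44 = 0.02635 m/day.
t = 250 / 0.02635 = 9488 days = 26 years.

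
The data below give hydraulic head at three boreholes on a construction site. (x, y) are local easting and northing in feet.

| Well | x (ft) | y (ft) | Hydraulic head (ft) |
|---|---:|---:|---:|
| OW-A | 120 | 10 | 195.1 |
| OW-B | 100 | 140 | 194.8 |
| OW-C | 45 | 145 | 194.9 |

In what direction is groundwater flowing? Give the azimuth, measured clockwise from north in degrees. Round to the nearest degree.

038°

Three-point gradient (reference OW-A): Δ to OW-B = (-20, 130, -0.3), Δ to OW-C = (-75, 135, -0.2).
∂h/∂x = -0.002057, ∂h/∂y = -0.002624 (det = 7050).
Flow direction (−∇h) has components (+0.002057 E, +0.002624 N).
Azimuth = atan2(E, N) = atan2(+0.002057, +0.002624) = 38.1° ≈ 038°.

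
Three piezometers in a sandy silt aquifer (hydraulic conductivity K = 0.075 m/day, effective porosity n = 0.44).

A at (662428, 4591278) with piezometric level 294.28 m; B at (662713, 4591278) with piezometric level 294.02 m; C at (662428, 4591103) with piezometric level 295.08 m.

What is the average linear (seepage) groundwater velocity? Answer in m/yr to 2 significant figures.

0.29 m/yr

∂h/∂x = (294.02 − 294.28) / (662713 − 662428) = -0.0009123
∂h/∂y = (295.08 − 294.28) / (4591103 − 4591278) = -0.004571
|∇h| = √(-0.0009123² + -0.004571²) = 0.004661
Seepage velocity v = K·i/n = 0.075 × 0.004661 / 0.44 = 0.0007945 m/day = 0.2902 m/yr.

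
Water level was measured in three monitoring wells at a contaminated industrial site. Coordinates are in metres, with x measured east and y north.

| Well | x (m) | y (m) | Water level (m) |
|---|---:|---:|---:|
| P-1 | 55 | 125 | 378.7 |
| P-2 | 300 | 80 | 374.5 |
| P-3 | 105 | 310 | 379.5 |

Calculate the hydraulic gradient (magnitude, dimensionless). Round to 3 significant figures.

0.0178

Differences from P-1: to P-2 (Δx, Δy, Δh) = (245, -45, -4.2); to P-3 = (50, 185, +0.8).
Solve a·Δx + b·Δy = Δh: det = 245·185 − 50·(-45) = 47575.
∂h/∂x = [(-4.2)·185 − (+0.8)·(-45)] / 47575 = -0.01558
∂h/∂y = [245·(+0.8) − 50·(-4.2)] / 47575 = +0.008534
|∇h| = √(-0.01558² + 0.008534²) = 0.01776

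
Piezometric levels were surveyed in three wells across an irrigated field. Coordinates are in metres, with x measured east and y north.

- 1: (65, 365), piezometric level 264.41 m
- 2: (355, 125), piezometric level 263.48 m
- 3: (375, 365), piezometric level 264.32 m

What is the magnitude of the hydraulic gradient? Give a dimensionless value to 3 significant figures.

0.00354

Three-point gradient (reference 1): Δ to 2 = (290, -240, -0.93), Δ to 3 = (310, 0, -0.09).
∂h/∂x = -0.0002903, ∂h/∂y = +0.003524 (det = 74400).
|∇h| = √(-0.0002903² + 0.003524²) = 0.003536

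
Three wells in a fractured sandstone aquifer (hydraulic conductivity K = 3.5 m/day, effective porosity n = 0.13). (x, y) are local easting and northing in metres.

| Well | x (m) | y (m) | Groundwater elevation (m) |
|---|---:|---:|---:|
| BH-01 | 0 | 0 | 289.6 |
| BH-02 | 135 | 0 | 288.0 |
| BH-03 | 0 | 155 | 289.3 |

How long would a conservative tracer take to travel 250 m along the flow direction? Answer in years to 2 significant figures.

2.1 years

∂h/∂x = (288.0 − 289.6) / (135 − 0) = -0.01185
∂h/∂y = (289.3 − 289.6) / (155 − 0) = -0.001935
|∇h| = √(-0.01185² + -0.001935²) = 0.01201
Seepage velocity v = K·i/n = 3.5 × 0.01201 / 0.13 = 0.3233 m/day.
t = 250 / 0.3233 = 773.3 days = 2.12 years.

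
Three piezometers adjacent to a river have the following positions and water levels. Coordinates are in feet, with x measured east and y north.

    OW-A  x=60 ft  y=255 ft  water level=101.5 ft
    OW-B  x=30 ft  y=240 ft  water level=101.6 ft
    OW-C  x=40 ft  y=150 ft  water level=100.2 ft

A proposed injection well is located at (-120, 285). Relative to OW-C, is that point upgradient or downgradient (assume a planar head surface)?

upgradient

Taking OW-A as reference: OW-B−OW-A = (-30, -15, +0.1); OW-C−OW-A = (-20, -105, -1.3).
Determinant of the coordinate differences = (-30)·(-105) − (-20)·(-15) = 2850.
∂h/∂x = [(+0.1)·(-105) − (-1.3)·(-15)] / 2850 = -0.01053
∂h/∂y = [(-30)·(-1.3) − (-20)·(+0.1)] / 2850 = +0.01439
Head at (-120, 285) = 101.5 + (-0.01053)·(-180) + (+0.01439)·(30) = 103.83 ft.
That is higher than the 100.2 ft at OW-C, so the point is upgradient.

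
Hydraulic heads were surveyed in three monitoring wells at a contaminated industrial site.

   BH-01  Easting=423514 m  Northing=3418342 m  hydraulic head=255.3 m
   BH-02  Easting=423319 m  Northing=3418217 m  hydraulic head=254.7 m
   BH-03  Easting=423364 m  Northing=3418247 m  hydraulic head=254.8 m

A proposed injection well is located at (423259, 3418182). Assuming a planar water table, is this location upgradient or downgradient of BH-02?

downgradient

Three-point gradient (reference BH-01): Δ to BH-02 = (-195, -125, -0.6), Δ to BH-03 = (-150, -95, -0.5).
∂h/∂x = +0.02444, ∂h/∂y = -0.03333 (det = -225).
Head at (423259, 3418182) = 255.3 + (+0.02444)·(-255) + (-0.03333)·(-160) = 254.40 m.
That is lower than the 254.7 m at BH-02, so the point is downgradient.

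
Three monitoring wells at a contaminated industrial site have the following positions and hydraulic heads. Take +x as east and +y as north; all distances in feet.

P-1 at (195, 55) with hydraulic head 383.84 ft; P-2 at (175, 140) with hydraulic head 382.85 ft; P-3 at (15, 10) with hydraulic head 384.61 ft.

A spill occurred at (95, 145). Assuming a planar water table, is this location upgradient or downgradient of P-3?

downgradient

With h = a·x + b·y + c and P-1 as origin, the differences give:
  (-20)·a + 85·b = -0.99
  (-180)·a + (-45)·b = +0.77
Eliminate b (×(-45) and ×85, subtract): 16200·a = -20.900 → a = ∂h/∂x = -0.001290
Back-substitute: b = ∂h/∂y = -0.01195.
Head at (95, 145) = 383.84 + (-0.001290)·(-100) + (-0.01195)·(90) = 382.89 ft.
That is lower than the 384.61 ft at P-3, so the point is downgradient.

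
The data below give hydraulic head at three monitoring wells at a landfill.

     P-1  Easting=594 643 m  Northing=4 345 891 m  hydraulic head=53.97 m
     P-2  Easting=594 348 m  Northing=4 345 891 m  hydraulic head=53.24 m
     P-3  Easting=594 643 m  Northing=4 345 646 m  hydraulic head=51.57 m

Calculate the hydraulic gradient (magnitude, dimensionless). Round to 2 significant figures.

0.010

∂h/∂x = (53.24 − 53.97) / (594348 − 594643) = +0.002475
∂h/∂y = (51.57 − 53.97) / (4345646 − 4345891) = +0.009796
|∇h| = √(0.002475² + 0.009796²) = 0.0101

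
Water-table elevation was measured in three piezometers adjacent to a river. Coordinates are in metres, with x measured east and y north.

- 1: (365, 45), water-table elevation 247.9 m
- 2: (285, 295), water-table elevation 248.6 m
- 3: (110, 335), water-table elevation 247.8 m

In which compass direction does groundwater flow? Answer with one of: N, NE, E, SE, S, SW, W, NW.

With h = a·x + b·y + c and 1 as origin, the differences give:
  (-80)·a + 250·b = +0.7
  (-255)·a + 290·b = -0.1
Eliminate b (×290 and ×250, subtract): 40550·a = 228.00 → a = ∂h/∂x = +0.005623
Back-substitute: b = ∂h/∂y = +0.004599.
Flow = −∇h = (-0.005623 east, -0.004599 north), which points southwest.

SW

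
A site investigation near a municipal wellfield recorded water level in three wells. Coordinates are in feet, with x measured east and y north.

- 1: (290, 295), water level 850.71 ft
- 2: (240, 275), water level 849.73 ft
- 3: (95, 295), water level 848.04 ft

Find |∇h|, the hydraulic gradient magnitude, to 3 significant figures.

With h = a·x + b·y + c and 1 as origin, the differences give:
  (-50)·a + (-20)·b = -0.98
  (-195)·a + 0·b = -2.67
Eliminate b (×0 and ×(-20), subtract): -3900·a = -53.400 → a = ∂h/∂x = +0.01369
Back-substitute: b = ∂h/∂y = +0.01477.
|∇h| = √(0.01369² + 0.01477²) = 0.02014

0.0201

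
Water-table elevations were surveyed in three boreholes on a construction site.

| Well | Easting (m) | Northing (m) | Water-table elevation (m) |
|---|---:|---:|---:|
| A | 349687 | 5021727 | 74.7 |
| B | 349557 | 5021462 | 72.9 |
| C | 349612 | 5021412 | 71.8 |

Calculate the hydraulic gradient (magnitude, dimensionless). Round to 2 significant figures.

0.015

With h = a·x + b·y + c and A as origin, the differences give:
  (-130)·a + (-265)·b = -1.8
  (-75)·a + (-315)·b = -2.9
Eliminate b (×(-315) and ×(-265), subtract): 21075·a = -201.50 → a = ∂h/∂x = -0.009561
Back-substitute: b = ∂h/∂y = +0.01148.
|∇h| = √(-0.009561² + 0.01148²) = 0.01494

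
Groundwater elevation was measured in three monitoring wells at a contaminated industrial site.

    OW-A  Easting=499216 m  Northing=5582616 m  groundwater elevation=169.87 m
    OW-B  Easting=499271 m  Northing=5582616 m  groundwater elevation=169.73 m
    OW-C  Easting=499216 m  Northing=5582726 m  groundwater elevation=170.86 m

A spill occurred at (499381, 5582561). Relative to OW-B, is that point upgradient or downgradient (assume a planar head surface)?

∂h/∂x = (169.73 − 169.87) / (499271 − 499216) = -0.002545
∂h/∂y = (170.86 − 169.87) / (5582726 − 5582616) = +0.009000
Head at (499381, 5582561) = 169.87 + (-0.002545)·(165) + (+0.009000)·(-55) = 168.95 m.
That is lower than the 169.73 m at OW-B, so the point is downgradient.

downgradient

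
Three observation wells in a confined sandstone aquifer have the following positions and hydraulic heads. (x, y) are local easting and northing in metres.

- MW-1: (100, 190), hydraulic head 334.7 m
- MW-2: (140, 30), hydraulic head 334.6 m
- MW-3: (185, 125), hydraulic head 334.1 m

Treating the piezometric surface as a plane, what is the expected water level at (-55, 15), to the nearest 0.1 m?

Differences from MW-1: to MW-2 (Δx, Δy, Δh) = (40, -160, -0.1); to MW-3 = (85, -65, -0.6).
Solve a·Δx + b·Δy = Δh: det = 40·(-65) − 85·(-160) = 11000.
∂h/∂x = [(-0.1)·(-65) − (-0.6)·(-160)] / 11000 = -0.008136
∂h/∂y = [40·(-0.6) − 85·(-0.1)] / 11000 = -0.001409
h(-55, 15) = 334.7 + (-0.008136)·(-155) + (-0.001409)·(-175) = 334.7 +1.261 +0.247 = 336.208 m.

336.2 m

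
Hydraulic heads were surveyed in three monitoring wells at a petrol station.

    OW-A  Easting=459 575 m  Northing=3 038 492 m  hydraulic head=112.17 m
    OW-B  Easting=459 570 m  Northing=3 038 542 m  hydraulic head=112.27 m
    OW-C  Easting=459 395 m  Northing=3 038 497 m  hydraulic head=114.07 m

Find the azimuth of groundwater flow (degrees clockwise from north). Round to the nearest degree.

095°

Differences from OW-A: to OW-B (Δx, Δy, Δh) = (-5, 50, +0.10); to OW-C = (-180, 5, +1.90).
Solve a·Δx + b·Δy = Δh: det = (-5)·5 − (-180)·50 = 8975.
∂h/∂x = [(+0.10)·5 − (+1.90)·50] / 8975 = -0.01053
∂h/∂y = [(-5)·(+1.90) − (-180)·(+0.10)] / 8975 = +0.0009471
Flow direction (−∇h) has components (+0.01053 E, -0.0009471 N).
Azimuth = atan2(E, N) = atan2(+0.01053, -0.0009471) = 95.1° ≈ 095°.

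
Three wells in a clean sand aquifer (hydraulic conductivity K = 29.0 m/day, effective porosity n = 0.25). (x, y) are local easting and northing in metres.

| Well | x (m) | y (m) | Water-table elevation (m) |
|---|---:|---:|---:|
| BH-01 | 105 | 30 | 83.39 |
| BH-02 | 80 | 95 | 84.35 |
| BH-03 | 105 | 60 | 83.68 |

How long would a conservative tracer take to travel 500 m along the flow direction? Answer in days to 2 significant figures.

260 days

With h = a·x + b·y + c and BH-01 as origin, the differences give:
  (-25)·a + 65·b = +0.96
  0·a + 30·b = +0.29
Eliminate b (×30 and ×65, subtract): -750·a = 9.950 → a = ∂h/∂x = -0.01327
Back-substitute: b = ∂h/∂y = +0.009667.
|∇h| = √(-0.01327² + 0.009667²) = 0.01642
Seepage velocity v = K·i/n = 29.0 × 0.01642 / 0.25 = 1.905 m/day.
t = 500 / 1.905 = 262.5 days.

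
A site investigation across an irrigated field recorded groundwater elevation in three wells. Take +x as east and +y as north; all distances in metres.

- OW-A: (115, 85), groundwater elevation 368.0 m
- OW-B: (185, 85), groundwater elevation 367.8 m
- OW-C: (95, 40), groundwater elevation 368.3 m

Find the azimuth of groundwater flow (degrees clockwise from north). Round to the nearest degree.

028°

Taking OW-A as reference: OW-B−OW-A = (70, 0, -0.2); OW-C−OW-A = (-20, -45, +0.3).
Solve a·Δx + b·Δy = Δh: det = 70·(-45) − (-20)·0 = -3150.
∂h/∂x = [(-0.2)·(-45) − (+0.3)·0] / -3150 = -0.002857
∂h/∂y = [70·(+0.3) − (-20)·(-0.2)] / -3150 = -0.005397
Flow direction (−∇h) has components (+0.002857 E, +0.005397 N).
Azimuth = atan2(E, N) = atan2(+0.002857, +0.005397) = 27.9° ≈ 028°.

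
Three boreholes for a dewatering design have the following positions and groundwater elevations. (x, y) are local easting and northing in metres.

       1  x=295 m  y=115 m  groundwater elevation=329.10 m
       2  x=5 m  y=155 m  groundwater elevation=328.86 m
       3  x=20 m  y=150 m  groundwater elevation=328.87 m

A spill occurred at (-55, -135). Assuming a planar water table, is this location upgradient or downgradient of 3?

With h = a·x + b·y + c and 1 as origin, the differences give:
  (-290)·a + 40·b = -0.24
  (-275)·a + 35·b = -0.23
Eliminate b (×35 and ×40, subtract): 850·a = 0.800 → a = ∂h/∂x = +0.0009412
Back-substitute: b = ∂h/∂y = +0.0008235.
Head at (-55, -135) = 329.10 + (+0.0009412)·(-350) + (+0.0008235)·(-250) = 328.56 m.
That is lower than the 328.87 m at 3, so the point is downgradient.

downgradient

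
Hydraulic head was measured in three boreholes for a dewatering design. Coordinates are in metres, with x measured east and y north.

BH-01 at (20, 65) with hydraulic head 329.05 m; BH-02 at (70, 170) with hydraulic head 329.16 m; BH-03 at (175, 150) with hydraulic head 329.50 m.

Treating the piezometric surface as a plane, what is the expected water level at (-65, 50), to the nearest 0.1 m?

328.8 m

Differences from BH-01: to BH-02 (Δx, Δy, Δh) = (50, 105, +0.11); to BH-03 = (155, 85, +0.45).
Solve a·Δx + b·Δy = Δh: det = 50·85 − 155·105 = -12025.
∂h/∂x = [(+0.11)·85 − (+0.45)·105] / -12025 = +0.003152
∂h/∂y = [50·(+0.45) − 155·(+0.11)] / -12025 = -0.0004532
h(-65, 50) = 329.05 + (+0.003152)·(-85) + (-0.0004532)·(-15) = 329.05 -0.268 +0.007 = 328.789 m.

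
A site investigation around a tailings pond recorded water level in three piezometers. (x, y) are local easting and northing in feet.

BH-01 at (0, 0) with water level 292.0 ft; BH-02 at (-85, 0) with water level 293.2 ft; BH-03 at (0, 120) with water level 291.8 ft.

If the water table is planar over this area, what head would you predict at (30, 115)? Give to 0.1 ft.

291.4 ft

∂h/∂x = (293.2 − 292.0) / (-85 − 0) = -0.01412
∂h/∂y = (291.8 − 292.0) / (120 − 0) = -0.001667
h(30, 115) = 292.0 + (-0.01412)·(30) + (-0.001667)·(115) = 292.0 -0.424 -0.192 = 291.385 ft.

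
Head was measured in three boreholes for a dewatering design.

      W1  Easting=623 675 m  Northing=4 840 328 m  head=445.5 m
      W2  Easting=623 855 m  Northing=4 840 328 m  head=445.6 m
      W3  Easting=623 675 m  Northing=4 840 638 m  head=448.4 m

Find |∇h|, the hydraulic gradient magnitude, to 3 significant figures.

0.00937

∂h/∂x = (445.6 − 445.5) / (623855 − 623675) = +0.0005556
∂h/∂y = (448.4 − 445.5) / (4840638 − 4840328) = +0.009355
|∇h| = √(0.0005556² + 0.009355²) = 0.009371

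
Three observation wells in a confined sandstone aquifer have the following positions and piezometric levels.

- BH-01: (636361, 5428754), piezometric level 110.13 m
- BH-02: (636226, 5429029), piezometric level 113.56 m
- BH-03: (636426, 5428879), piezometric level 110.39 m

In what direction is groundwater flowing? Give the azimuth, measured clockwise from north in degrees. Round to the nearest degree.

126°

Three-point gradient (reference BH-01): Δ to BH-02 = (-135, 275, +3.43), Δ to BH-03 = (65, 125, +0.26).
∂h/∂x = -0.01028, ∂h/∂y = +0.007426 (det = -34750).
Flow direction (−∇h) has components (+0.01028 E, -0.007426 N).
Azimuth = atan2(E, N) = atan2(+0.01028, -0.007426) = 125.8° ≈ 126°.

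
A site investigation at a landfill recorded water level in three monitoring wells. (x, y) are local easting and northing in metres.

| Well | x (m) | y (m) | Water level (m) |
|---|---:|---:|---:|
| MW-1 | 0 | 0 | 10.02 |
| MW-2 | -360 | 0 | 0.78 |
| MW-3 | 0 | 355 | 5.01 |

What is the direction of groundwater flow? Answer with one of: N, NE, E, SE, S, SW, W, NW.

NW

∂h/∂x = (0.78 − 10.02) / (-360 − 0) = +0.02567
∂h/∂y = (5.01 − 10.02) / (355 − 0) = -0.01411
Flow = −∇h = (-0.02567 east, +0.01411 north), which points northwest.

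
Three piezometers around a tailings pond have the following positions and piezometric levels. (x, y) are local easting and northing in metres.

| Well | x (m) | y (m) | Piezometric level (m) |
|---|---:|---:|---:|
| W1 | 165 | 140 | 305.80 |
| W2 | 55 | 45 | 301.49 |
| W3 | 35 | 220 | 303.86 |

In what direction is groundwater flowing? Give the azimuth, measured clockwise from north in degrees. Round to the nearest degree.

With h = a·x + b·y + c and W1 as origin, the differences give:
  (-110)·a + (-95)·b = -4.31
  (-130)·a + 80·b = -1.94
Eliminate b (×80 and ×(-95), subtract): -21150·a = -529.100 → a = ∂h/∂x = +0.02502
Back-substitute: b = ∂h/∂y = +0.01640.
Flow direction (−∇h) has components (-0.02502 E, -0.01640 N).
Azimuth = atan2(E, N) = atan2(-0.02502, -0.01640) = 236.7° ≈ 237°.

237°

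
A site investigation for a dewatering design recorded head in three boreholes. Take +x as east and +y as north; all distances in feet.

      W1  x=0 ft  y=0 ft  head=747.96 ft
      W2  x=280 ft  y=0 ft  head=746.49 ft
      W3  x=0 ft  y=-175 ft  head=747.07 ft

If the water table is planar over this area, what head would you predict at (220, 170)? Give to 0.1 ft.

∂h/∂x = (746.49 − 747.96) / (280 − 0) = -0.005250
∂h/∂y = (747.07 − 747.96) / (-175 − 0) = +0.005086
h(220, 170) = 747.96 + (-0.005250)·(220) + (+0.005086)·(170) = 747.96 -1.155 +0.865 = 747.670 ft.

747.7 ft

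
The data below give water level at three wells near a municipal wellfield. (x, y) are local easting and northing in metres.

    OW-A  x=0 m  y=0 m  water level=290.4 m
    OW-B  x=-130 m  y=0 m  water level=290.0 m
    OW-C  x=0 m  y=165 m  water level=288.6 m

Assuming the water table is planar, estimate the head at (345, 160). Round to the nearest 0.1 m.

289.7 m

∂h/∂x = (290.0 − 290.4) / (-130 − 0) = +0.003077
∂h/∂y = (288.6 − 290.4) / (165 − 0) = -0.01091
h(345, 160) = 290.4 + (+0.003077)·(345) + (-0.01091)·(160) = 290.4 +1.062 -1.745 = 289.716 m.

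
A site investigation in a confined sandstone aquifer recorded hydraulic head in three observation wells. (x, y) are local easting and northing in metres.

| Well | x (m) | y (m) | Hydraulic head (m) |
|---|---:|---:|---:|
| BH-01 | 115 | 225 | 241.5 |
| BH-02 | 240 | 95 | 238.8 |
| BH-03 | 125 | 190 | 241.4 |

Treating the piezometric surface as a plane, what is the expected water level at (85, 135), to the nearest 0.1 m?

Taking BH-01 as reference: BH-02−BH-01 = (125, -130, -2.7); BH-03−BH-01 = (10, -35, -0.1).
Solve a·Δx + b·Δy = Δh: det = 125·(-35) − 10·(-130) = -3075.
∂h/∂x = [(-2.7)·(-35) − (-0.1)·(-130)] / -3075 = -0.02650
∂h/∂y = [125·(-0.1) − 10·(-2.7)] / -3075 = -0.004715
h(85, 135) = 241.5 + (-0.02650)·(-30) + (-0.004715)·(-90) = 241.5 +0.795 +0.424 = 242.720 m.

242.7 m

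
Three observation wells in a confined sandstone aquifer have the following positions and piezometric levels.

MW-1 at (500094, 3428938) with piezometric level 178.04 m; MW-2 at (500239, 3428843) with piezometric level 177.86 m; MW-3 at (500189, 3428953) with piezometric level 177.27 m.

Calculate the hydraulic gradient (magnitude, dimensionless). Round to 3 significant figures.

0.0108

Taking MW-1 as reference: MW-2−MW-1 = (145, -95, -0.18); MW-3−MW-1 = (95, 15, -0.77).
Solve a·Δx + b·Δy = Δh: det = 145·15 − 95·(-95) = 11200.
∂h/∂x = [(-0.18)·15 − (-0.77)·(-95)] / 11200 = -0.006772
∂h/∂y = [145·(-0.77) − 95·(-0.18)] / 11200 = -0.008442
|∇h| = √(-0.006772² + -0.008442²) = 0.01082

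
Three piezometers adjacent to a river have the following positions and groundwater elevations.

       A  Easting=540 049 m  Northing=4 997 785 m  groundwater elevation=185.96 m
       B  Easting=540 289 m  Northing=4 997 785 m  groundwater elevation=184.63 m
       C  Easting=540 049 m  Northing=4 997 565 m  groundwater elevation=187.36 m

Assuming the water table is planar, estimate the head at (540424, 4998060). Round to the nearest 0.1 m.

182.1 m

∂h/∂x = (184.63 − 185.96) / (540289 − 540049) = -0.005542
∂h/∂y = (187.36 − 185.96) / (4997565 − 4997785) = -0.006364
h(540424, 4998060) = 185.96 + (-0.005542)·(375) + (-0.006364)·(275) = 185.96 -2.078 -1.750 = 182.132 m.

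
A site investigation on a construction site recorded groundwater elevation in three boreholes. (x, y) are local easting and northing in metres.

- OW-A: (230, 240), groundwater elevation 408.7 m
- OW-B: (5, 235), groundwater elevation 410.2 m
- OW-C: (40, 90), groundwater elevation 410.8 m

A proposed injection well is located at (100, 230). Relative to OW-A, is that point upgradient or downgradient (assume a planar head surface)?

upgradient

Taking OW-A as reference: OW-B−OW-A = (-225, -5, +1.5); OW-C−OW-A = (-190, -150, +2.1).
Solve a·Δx + b·Δy = Δh: det = (-225)·(-150) − (-190)·(-5) = 32800.
∂h/∂x = [(+1.5)·(-150) − (+2.1)·(-5)] / 32800 = -0.006540
∂h/∂y = [(-225)·(+2.1) − (-190)·(+1.5)] / 32800 = -0.005716
Head at (100, 230) = 408.7 + (-0.006540)·(-130) + (-0.005716)·(-10) = 409.61 m.
That is higher than the 408.7 m at OW-A, so the point is upgradient.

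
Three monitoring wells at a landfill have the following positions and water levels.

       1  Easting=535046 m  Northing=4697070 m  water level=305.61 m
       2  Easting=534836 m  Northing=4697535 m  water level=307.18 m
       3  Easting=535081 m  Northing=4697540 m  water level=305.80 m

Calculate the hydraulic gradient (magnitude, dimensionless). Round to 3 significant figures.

0.00571

Differences from 1: to 2 (Δx, Δy, Δh) = (-210, 465, +1.57); to 3 = (35, 470, +0.19).
Determinant of the coordinate differences = (-210)·470 − 35·465 = -114975.
∂h/∂x = [(+1.57)·470 − (+0.19)·465] / -114975 = -0.005649
∂h/∂y = [(-210)·(+0.19) − 35·(+1.57)] / -114975 = +0.0008250
|∇h| = √(-0.005649² + 0.0008250²) = 0.005709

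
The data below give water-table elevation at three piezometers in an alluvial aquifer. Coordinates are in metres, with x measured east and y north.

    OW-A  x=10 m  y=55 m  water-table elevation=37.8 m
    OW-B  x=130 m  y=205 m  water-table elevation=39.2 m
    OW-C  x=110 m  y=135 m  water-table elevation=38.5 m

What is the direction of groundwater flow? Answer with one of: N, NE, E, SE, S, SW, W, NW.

Three-point gradient (reference OW-A): Δ to OW-B = (120, 150, +1.4), Δ to OW-C = (100, 80, +0.7).
∂h/∂x = -0.001296, ∂h/∂y = +0.01037 (det = -5400).
Flow = −∇h = (+0.001296 east, -0.01037 north), which points south.

S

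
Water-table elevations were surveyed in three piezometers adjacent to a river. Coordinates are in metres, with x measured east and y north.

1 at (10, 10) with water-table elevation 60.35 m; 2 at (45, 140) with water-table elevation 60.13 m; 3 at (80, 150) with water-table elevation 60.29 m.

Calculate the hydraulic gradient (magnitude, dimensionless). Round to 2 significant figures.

Differences from 1: to 2 (Δx, Δy, Δh) = (35, 130, -0.22); to 3 = (70, 140, -0.06).
Solve a·Δx + b·Δy = Δh: det = 35·140 − 70·130 = -4200.
∂h/∂x = [(-0.22)·140 − (-0.06)·130] / -4200 = +0.005476
∂h/∂y = [35·(-0.06) − 70·(-0.22)] / -4200 = -0.003167
|∇h| = √(0.005476² + -0.003167²) = 0.006326

0.0063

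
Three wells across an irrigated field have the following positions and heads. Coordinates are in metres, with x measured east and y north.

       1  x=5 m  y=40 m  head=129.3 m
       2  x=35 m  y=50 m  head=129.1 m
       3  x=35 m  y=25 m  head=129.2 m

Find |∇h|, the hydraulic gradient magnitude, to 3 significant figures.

0.00667

Taking 1 as reference: 2−1 = (30, 10, -0.2); 3−1 = (30, -15, -0.1).
Determinant of the coordinate differences = 30·(-15) − 30·10 = -750.
∂h/∂x = [(-0.2)·(-15) − (-0.1)·10] / -750 = -0.005333
∂h/∂y = [30·(-0.1) − 30·(-0.2)] / -750 = -0.004000
|∇h| = √(-0.005333² + -0.004000²) = 0.006666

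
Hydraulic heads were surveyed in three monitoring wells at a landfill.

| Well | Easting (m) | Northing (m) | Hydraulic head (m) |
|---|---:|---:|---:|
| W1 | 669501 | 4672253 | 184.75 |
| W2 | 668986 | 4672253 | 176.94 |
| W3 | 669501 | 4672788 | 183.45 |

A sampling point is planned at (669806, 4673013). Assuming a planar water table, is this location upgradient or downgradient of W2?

upgradient

∂h/∂x = (176.94 − 184.75) / (668986 − 669501) = +0.01517
∂h/∂y = (183.45 − 184.75) / (4672788 − 4672253) = -0.002430
Head at (669806, 4673013) = 184.75 + (+0.01517)·(305) + (-0.002430)·(760) = 187.53 m.
That is higher than the 176.94 m at W2, so the point is upgradient.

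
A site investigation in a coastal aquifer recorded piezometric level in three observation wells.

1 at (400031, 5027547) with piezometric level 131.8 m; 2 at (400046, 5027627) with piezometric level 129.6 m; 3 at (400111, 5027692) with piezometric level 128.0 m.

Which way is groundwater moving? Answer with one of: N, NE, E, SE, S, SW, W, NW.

N

Differences from 1: to 2 (Δx, Δy, Δh) = (15, 80, -2.2); to 3 = (80, 145, -3.8).
Determinant of the coordinate differences = 15·145 − 80·80 = -4225.
∂h/∂x = [(-2.2)·145 − (-3.8)·80] / -4225 = +0.003550
∂h/∂y = [15·(-3.8) − 80·(-2.2)] / -4225 = -0.02817
Flow = −∇h = (-0.003550 east, +0.02817 north), which points north.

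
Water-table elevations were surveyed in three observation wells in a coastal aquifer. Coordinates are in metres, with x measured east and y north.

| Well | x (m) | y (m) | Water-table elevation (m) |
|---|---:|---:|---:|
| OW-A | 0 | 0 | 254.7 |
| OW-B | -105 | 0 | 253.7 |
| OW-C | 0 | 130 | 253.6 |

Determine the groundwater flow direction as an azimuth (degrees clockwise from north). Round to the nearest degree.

∂h/∂x = (253.7 − 254.7) / (-105 − 0) = +0.009524
∂h/∂y = (253.6 − 254.7) / (130 − 0) = -0.008462
Flow direction (−∇h) has components (-0.009524 E, +0.008462 N).
Azimuth = atan2(E, N) = atan2(-0.009524, +0.008462) = 311.6° ≈ 312°.

312°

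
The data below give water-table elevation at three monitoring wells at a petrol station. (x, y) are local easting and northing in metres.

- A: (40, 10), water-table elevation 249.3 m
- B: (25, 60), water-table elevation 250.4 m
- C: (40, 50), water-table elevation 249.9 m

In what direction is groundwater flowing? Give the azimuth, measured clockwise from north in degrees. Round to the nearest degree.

123°

Differences from A: to B (Δx, Δy, Δh) = (-15, 50, +1.1); to C = (0, 40, +0.6).
Solve a·Δx + b·Δy = Δh: det = (-15)·40 − 0·50 = -600.
∂h/∂x = [(+1.1)·40 − (+0.6)·50] / -600 = -0.02333
∂h/∂y = [(-15)·(+0.6) − 0·(+1.1)] / -600 = +0.01500
Flow direction (−∇h) has components (+0.02333 E, -0.01500 N).
Azimuth = atan2(E, N) = atan2(+0.02333, -0.01500) = 122.7° ≈ 123°.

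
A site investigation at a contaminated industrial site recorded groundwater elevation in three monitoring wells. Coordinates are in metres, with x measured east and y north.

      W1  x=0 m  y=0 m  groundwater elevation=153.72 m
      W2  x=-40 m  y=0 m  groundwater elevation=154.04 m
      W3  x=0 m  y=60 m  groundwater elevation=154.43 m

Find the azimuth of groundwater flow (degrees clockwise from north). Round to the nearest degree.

∂h/∂x = (154.04 − 153.72) / (-40 − 0) = -0.008000
∂h/∂y = (154.43 − 153.72) / (60 − 0) = +0.01183
Flow direction (−∇h) has components (+0.008000 E, -0.01183 N).
Azimuth = atan2(E, N) = atan2(+0.008000, -0.01183) = 145.9° ≈ 146°.

146°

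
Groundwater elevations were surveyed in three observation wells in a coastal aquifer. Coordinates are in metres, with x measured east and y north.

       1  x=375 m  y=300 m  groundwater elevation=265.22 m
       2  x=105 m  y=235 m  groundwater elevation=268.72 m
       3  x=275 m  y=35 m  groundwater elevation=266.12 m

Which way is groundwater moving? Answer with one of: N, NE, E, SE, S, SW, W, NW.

E

Differences from 1: to 2 (Δx, Δy, Δh) = (-270, -65, +3.50); to 3 = (-100, -265, +0.90).
Solve a·Δx + b·Δy = Δh: det = (-270)·(-265) − (-100)·(-65) = 65050.
∂h/∂x = [(+3.50)·(-265) − (+0.90)·(-65)] / 65050 = -0.01336
∂h/∂y = [(-270)·(+0.90) − (-100)·(+3.50)] / 65050 = +0.001645
Flow = −∇h = (+0.01336 east, -0.001645 north), which points east.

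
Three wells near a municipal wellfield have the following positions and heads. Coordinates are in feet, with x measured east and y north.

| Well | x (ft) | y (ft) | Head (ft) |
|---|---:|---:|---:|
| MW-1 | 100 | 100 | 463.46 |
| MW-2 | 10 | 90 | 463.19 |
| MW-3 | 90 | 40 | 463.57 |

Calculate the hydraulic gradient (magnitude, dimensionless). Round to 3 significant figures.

With h = a·x + b·y + c and MW-1 as origin, the differences give:
  (-90)·a + (-10)·b = -0.27
  (-10)·a + (-60)·b = +0.11
Eliminate b (×(-60) and ×(-10), subtract): 5300·a = 17.300 → a = ∂h/∂x = +0.003264
Back-substitute: b = ∂h/∂y = -0.002377.
|∇h| = √(0.003264² + -0.002377²) = 0.004038

0.00404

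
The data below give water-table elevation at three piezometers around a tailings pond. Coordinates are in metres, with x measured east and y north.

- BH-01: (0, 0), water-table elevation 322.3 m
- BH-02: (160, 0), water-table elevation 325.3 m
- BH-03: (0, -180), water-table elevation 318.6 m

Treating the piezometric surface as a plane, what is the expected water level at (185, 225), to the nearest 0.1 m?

330.4 m

∂h/∂x = (325.3 − 322.3) / (160 − 0) = +0.01875
∂h/∂y = (318.6 − 322.3) / (-180 − 0) = +0.02056
h(185, 225) = 322.3 + (+0.01875)·(185) + (+0.02056)·(225) = 322.3 +3.469 +4.625 = 330.394 m.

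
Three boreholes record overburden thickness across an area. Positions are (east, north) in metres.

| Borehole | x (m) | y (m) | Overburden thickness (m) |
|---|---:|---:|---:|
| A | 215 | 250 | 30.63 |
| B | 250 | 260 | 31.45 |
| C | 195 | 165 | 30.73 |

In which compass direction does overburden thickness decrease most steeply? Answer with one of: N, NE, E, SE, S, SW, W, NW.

Differences from A: to B (Δx, Δy, Δh) = (35, 10, +0.82); to C = (-20, -85, +0.10).
Solve a·Δx + b·Δy = Δd: det = 35·(-85) − (-20)·10 = -2775.
∂d/∂x = [(+0.82)·(-85) − (+0.10)·10] / -2775 = +0.02548
∂d/∂y = [35·(+0.10) − (-20)·(+0.82)] / -2775 = -0.007171
Steepest decrease is along −∇f = (-0.02548 E, +0.007171 N) → west.

W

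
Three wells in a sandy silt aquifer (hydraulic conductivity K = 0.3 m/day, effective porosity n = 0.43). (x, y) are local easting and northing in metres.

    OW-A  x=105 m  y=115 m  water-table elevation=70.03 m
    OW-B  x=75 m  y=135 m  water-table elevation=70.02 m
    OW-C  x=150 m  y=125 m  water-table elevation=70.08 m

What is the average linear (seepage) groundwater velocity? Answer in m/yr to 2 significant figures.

Three-point gradient (reference OW-A): Δ to OW-B = (-30, 20, -0.01), Δ to OW-C = (45, 10, +0.05).
∂h/∂x = +0.0009167, ∂h/∂y = +0.0008750 (det = -1200).
|∇h| = √(0.0009167² + 0.0008750²) = 0.001267
Seepage velocity v = K·i/n = 0.3 × 0.001267 / 0.43 = 0.000884 m/day = 0.3229 m/yr.

0.32 m/yr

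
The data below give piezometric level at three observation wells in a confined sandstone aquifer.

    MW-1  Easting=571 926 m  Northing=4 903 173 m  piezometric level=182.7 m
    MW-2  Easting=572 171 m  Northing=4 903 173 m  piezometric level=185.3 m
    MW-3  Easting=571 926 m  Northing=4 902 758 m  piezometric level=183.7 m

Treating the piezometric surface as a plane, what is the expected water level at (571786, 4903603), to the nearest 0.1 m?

180.2 m

∂h/∂x = (185.3 − 182.7) / (572171 − 571926) = +0.01061
∂h/∂y = (183.7 − 182.7) / (4902758 − 4903173) = -0.002410
h(571786, 4903603) = 182.7 + (+0.01061)·(-140) + (-0.002410)·(430) = 182.7 -1.486 -1.036 = 180.178 m.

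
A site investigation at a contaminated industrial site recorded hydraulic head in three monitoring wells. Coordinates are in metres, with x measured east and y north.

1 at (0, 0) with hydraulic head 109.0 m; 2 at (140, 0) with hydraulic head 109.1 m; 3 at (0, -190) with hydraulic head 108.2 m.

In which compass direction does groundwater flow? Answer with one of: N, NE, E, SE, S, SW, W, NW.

∂h/∂x = (109.1 − 109.0) / (140 − 0) = +0.0007143
∂h/∂y = (108.2 − 109.0) / (-190 − 0) = +0.004211
Flow = −∇h = (-0.0007143 east, -0.004211 north), which points south.

S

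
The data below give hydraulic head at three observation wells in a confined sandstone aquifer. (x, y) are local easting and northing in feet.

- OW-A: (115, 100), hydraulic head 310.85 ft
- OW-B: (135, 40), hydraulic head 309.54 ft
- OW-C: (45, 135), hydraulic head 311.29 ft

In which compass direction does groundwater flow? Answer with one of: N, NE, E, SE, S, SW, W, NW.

Three-point gradient (reference OW-A): Δ to OW-B = (20, -60, -1.31), Δ to OW-C = (-70, 35, +0.44).
∂h/∂x = +0.005557, ∂h/∂y = +0.02369 (det = -3500).
Flow = −∇h = (-0.005557 east, -0.02369 north), which points south.

S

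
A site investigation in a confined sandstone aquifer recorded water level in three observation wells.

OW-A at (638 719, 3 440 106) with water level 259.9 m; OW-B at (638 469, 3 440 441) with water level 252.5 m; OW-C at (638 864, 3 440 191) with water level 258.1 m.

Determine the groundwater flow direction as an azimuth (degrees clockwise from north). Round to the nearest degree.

With h = a·x + b·y + c and OW-A as origin, the differences give:
  (-250)·a + 335·b = -7.4
  145·a + 85·b = -1.8
Eliminate b (×85 and ×335, subtract): -69825·a = -26.00 → a = ∂h/∂x = +0.0003724
Back-substitute: b = ∂h/∂y = -0.02181.
Flow direction (−∇h) has components (-0.0003724 E, +0.02181 N).
Azimuth = atan2(E, N) = atan2(-0.0003724, +0.02181) = 359.0° ≈ 359°.

359°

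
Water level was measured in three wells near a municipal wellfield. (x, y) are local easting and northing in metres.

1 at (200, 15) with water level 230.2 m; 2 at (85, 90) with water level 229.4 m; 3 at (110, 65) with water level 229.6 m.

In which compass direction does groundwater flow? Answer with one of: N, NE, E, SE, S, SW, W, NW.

NW

Taking 1 as reference: 2−1 = (-115, 75, -0.8); 3−1 = (-90, 50, -0.6).
Determinant of the coordinate differences = (-115)·50 − (-90)·75 = 1000.
∂h/∂x = [(-0.8)·50 − (-0.6)·75] / 1000 = +0.005000
∂h/∂y = [(-115)·(-0.6) − (-90)·(-0.8)] / 1000 = -0.003000
Flow = −∇h = (-0.005000 east, +0.003000 north), which points northwest.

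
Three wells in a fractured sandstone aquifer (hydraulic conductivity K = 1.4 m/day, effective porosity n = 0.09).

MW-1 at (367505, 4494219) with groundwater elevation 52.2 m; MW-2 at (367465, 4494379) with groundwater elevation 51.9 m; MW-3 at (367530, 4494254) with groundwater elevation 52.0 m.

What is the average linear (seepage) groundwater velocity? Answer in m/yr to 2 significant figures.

Differences from MW-1: to MW-2 (Δx, Δy, Δh) = (-40, 160, -0.3); to MW-3 = (25, 35, -0.2).
Solve a·Δx + b·Δy = Δh: det = (-40)·35 − 25·160 = -5400.
∂h/∂x = [(-0.3)·35 − (-0.2)·160] / -5400 = -0.003981
∂h/∂y = [(-40)·(-0.2) − 25·(-0.3)] / -5400 = -0.002870
|∇h| = √(-0.003981² + -0.002870²) = 0.004908
Seepage velocity v = K·i/n = 1.4 × 0.004908 / 0.09 = 0.07635 m/day = 27.89 m/yr.

28 m/yr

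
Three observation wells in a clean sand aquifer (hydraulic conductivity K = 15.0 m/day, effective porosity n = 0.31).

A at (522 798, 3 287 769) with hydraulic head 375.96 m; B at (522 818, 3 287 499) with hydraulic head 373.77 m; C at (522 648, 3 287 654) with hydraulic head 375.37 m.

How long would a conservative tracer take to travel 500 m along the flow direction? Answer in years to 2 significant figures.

Differences from A: to B (Δx, Δy, Δh) = (20, -270, -2.19); to C = (-150, -115, -0.59).
Determinant of the coordinate differences = 20·(-115) − (-150)·(-270) = -42800.
∂h/∂x = [(-2.19)·(-115) − (-0.59)·(-270)] / -42800 = -0.002162
∂h/∂y = [20·(-0.59) − (-150)·(-2.19)] / -42800 = +0.007951
|∇h| = √(-0.002162² + 0.007951²) = 0.00824
Seepage velocity v = K·i/n = 15.0 × 0.00824 / 0.31 = 0.3987 m/day.
t = 500 / 0.3987 = 1254 days = 3.43 years.

3.4 years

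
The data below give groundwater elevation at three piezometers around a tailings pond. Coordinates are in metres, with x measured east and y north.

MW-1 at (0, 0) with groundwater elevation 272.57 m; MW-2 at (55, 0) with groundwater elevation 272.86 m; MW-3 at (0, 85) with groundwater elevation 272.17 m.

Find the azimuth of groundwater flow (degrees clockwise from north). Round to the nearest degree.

312°

∂h/∂x = (272.86 − 272.57) / (55 − 0) = +0.005273
∂h/∂y = (272.17 − 272.57) / (85 − 0) = -0.004706
Flow direction (−∇h) has components (-0.005273 E, +0.004706 N).
Azimuth = atan2(E, N) = atan2(-0.005273, +0.004706) = 311.7° ≈ 312°.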